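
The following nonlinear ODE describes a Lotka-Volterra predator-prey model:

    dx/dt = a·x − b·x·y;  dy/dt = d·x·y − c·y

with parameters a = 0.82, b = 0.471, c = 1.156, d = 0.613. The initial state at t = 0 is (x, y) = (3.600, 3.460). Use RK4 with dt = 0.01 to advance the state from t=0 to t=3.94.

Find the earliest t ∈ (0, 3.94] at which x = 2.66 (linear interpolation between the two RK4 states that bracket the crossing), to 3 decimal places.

t=0.000: state=(3.600, 3.460)
step 1 (dt=0.01): k1=(-2.915, 3.636), k2=(-2.934, 3.624), k3=(-2.933, 3.624), k4=(-2.952, 3.611); state += dt/6·(k1+2k2+2k3+k4)
t=0.010: state=(3.571, 3.496)
t=0.020: state=(3.541, 3.532)
t=0.030: state=(3.511, 3.568)
continuing one RK4 step at a time; state shown every 20 steps (Δt=0.2):
t=0.200: state=(2.965, 4.110)
t=0.290: state=(2.669, 4.326)
next step: t=0.300: state=(2.637, 4.347) — x has crossed 2.66
linear interpolation between t=0.290 (2.66915) and t=0.300 (2.63672) → t≈0.293

t = 0.293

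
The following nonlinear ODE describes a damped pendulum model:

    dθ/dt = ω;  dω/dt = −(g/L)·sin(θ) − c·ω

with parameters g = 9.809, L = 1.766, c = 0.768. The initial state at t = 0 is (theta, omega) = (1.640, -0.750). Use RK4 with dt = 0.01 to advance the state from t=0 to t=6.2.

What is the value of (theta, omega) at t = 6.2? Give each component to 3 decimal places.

(theta, omega) = (0.027, -0.332)

t=0.000: state=(1.640, -0.750)
step 1 (dt=0.01): k1=(-0.750, -4.965), k2=(-0.775, -4.947), k3=(-0.775, -4.948), k4=(-0.799, -4.930); state += dt/6·(k1+2k2+2k3+k4)
t=0.010: state=(1.632, -0.799)
t=0.020: state=(1.624, -0.849)
t=0.030: state=(1.615, -0.897)
continuing one RK4 step at a time; state shown every 25 steps (Δt=0.25):
t=0.250: state=(1.307, -1.872)
t=0.500: state=(0.735, -2.612)
t=0.750: state=(0.062, -2.625)
t=1.000: state=(-0.511, -1.858)
t=1.250: state=(-0.836, -0.721)
t=1.500: state=(-0.875, 0.378)
t=1.750: state=(-0.670, 1.205)
t=2.000: state=(-0.310, 1.588)
t=2.250: state=(0.080, 1.443)
t=2.500: state=(0.377, 0.886)
t=2.750: state=(0.509, 0.171)
t=3.000: state=(0.469, -0.467)
t=3.250: state=(0.296, -0.863)
t=3.500: state=(0.065, -0.936)
t=3.750: state=(-0.146, -0.710)
t=4.000: state=(-0.276, -0.309)
t=4.250: state=(-0.299, 0.114)
t=4.500: state=(-0.228, 0.430)
t=4.750: state=(-0.100, 0.561)
t=5.000: state=(0.037, 0.499)
t=5.250: state=(0.138, 0.294)
t=5.500: state=(0.179, 0.036)
t=5.750: state=(0.159, -0.188)
t=6.000: state=(0.093, -0.316)
t=6.200: state=(0.027, -0.332)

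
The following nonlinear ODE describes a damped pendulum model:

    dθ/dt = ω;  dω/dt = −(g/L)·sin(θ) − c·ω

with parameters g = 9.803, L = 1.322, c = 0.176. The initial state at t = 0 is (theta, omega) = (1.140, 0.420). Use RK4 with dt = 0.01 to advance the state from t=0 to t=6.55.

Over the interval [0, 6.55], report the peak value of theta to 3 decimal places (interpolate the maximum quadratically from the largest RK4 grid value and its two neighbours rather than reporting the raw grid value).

t=0.000: state=(1.140, 0.420)
step 1 (dt=0.01): k1=(0.420, -6.812), k2=(0.386, -6.812), k3=(0.386, -6.812), k4=(0.352, -6.812); state += dt/6·(k1+2k2+2k3+k4)
t=0.010: state=(1.144, 0.352)
t=0.020: state=(1.147, 0.284)
t=0.030: state=(1.150, 0.216)
continuing one RK4 step at a time; state shown every 25 steps (Δt=0.25):
t=0.250: state=(1.035, -1.231)
t=0.500: state=(0.556, -2.492)
t=0.750: state=(-0.127, -2.768)
t=1.000: state=(-0.728, -1.874)
t=1.250: state=(-1.014, -0.374)
t=1.500: state=(-0.912, 1.163)
t=1.750: state=(-0.467, 2.287)
t=2.000: state=(0.152, 2.471)
t=2.250: state=(0.679, 1.608)
t=2.500: state=(0.912, 0.209)
t=2.750: state=(0.784, -1.193)
t=3.000: state=(0.353, -2.138)
t=3.250: state=(-0.208, -2.173)
t=3.500: state=(-0.656, -1.294)
t=3.750: state=(-0.819, 0.016)
t=4.000: state=(-0.653, 1.266)
t=4.250: state=(-0.229, 2.002)
t=4.500: state=(0.274, 1.867)
t=4.750: state=(0.639, 0.959)
t=5.000: state=(0.727, -0.263)
t=5.250: state=(0.519, -1.340)
t=5.500: state=(0.105, -1.851)
t=5.750: state=(-0.337, -1.549)
t=6.000: state=(-0.617, -0.620)
t=6.250: state=(-0.631, 0.501)
t=6.500: state=(-0.386, 1.388)
t=6.550: state=(-0.314, 1.502)
largest grid value and its neighbours: theta(0.050)=1.15249, theta(0.060)=1.15295, theta(0.070)=1.15273
parabola through these three points peaks at t≈0.062 with theta≈1.15296

max theta = 1.153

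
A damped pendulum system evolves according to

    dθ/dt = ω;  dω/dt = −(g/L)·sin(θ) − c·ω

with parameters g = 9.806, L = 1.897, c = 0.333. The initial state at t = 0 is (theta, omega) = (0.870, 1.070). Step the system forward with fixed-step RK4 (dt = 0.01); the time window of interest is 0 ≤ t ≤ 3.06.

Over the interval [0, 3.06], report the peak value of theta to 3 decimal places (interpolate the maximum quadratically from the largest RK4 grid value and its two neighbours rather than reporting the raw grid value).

max theta = 1.000

t=0.000: state=(0.870, 1.070)
step 1 (dt=0.01): k1=(1.070, -4.307), k2=(1.048, -4.318), k3=(1.048, -4.318), k4=(1.027, -4.328); state += dt/6·(k1+2k2+2k3+k4)
t=0.010: state=(0.880, 1.027)
t=0.020: state=(0.891, 0.983)
t=0.030: state=(0.900, 0.940)
continuing one RK4 step at a time; state shown every 10 steps (Δt=0.1):
t=0.100: state=(0.955, 0.632)
t=0.200: state=(0.996, 0.189)
t=0.300: state=(0.993, -0.245)
t=0.400: state=(0.948, -0.657)
t=0.500: state=(0.863, -1.036)
t=0.600: state=(0.742, -1.369)
t=0.700: state=(0.591, -1.639)
t=0.800: state=(0.417, -1.831)
t=0.900: state=(0.228, -1.932)
t=1.000: state=(0.034, -1.935)
t=1.100: state=(-0.156, -1.840)
t=1.200: state=(-0.331, -1.656)
t=1.300: state=(-0.484, -1.400)
t=1.400: state=(-0.609, -1.088)
t=1.500: state=(-0.701, -0.742)
t=1.600: state=(-0.757, -0.378)
t=1.700: state=(-0.776, -0.012)
t=1.800: state=(-0.760, 0.343)
t=1.900: state=(-0.709, 0.673)
t=2.000: state=(-0.626, 0.967)
t=2.100: state=(-0.517, 1.211)
t=2.200: state=(-0.386, 1.393)
t=2.300: state=(-0.241, 1.504)
t=2.400: state=(-0.088, 1.538)
t=2.500: state=(0.064, 1.493)
t=2.600: state=(0.208, 1.375)
t=2.700: state=(0.337, 1.192)
t=2.800: state=(0.445, 0.958)
t=2.900: state=(0.528, 0.688)
t=3.000: state=(0.582, 0.396)
t=3.060: state=(0.600, 0.217)
largest grid value and its neighbours: theta(0.230)=0.99988, theta(0.240)=1.00024, theta(0.250)=1.00016
parabola through these three points peaks at t≈0.243 with theta≈1.00026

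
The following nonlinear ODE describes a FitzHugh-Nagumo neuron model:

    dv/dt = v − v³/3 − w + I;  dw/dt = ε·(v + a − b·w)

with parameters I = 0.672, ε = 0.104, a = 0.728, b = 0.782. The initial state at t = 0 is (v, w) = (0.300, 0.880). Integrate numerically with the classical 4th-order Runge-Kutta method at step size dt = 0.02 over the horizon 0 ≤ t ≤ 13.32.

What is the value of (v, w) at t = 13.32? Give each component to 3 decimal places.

(v, w) = (-1.936, 1.140)

t=0.000: state=(0.300, 0.880)
step 1 (dt=0.02): k1=(0.083, 0.035), k2=(0.083, 0.035), k3=(0.083, 0.035), k4=(0.084, 0.035); state += dt/6·(k1+2k2+2k3+k4)
t=0.020: state=(0.302, 0.881)
t=0.040: state=(0.303, 0.881)
t=0.060: state=(0.305, 0.882)
continuing one RK4 step at a time; state shown every 25 steps (Δt=0.5):
t=0.500: state=(0.347, 0.898)
t=1.000: state=(0.408, 0.919)
t=1.500: state=(0.487, 0.942)
t=2.000: state=(0.587, 0.969)
t=2.500: state=(0.709, 1.000)
t=3.000: state=(0.845, 1.037)
t=3.500: state=(0.981, 1.080)
t=4.000: state=(1.098, 1.127)
t=4.500: state=(1.180, 1.177)
t=5.000: state=(1.225, 1.229)
t=5.500: state=(1.238, 1.280)
t=6.000: state=(1.226, 1.329)
t=6.500: state=(1.195, 1.375)
t=7.000: state=(1.150, 1.417)
t=7.500: state=(1.093, 1.455)
t=8.000: state=(1.025, 1.488)
t=8.500: state=(0.943, 1.516)
t=9.000: state=(0.843, 1.538)
t=9.500: state=(0.716, 1.554)
t=10.000: state=(0.548, 1.561)
t=10.500: state=(0.306, 1.558)
t=11.000: state=(-0.068, 1.540)
t=11.500: state=(-0.651, 1.498)
t=12.000: state=(-1.359, 1.424)
t=12.500: state=(-1.803, 1.322)
t=13.000: state=(-1.928, 1.211)
t=13.320: state=(-1.936, 1.140)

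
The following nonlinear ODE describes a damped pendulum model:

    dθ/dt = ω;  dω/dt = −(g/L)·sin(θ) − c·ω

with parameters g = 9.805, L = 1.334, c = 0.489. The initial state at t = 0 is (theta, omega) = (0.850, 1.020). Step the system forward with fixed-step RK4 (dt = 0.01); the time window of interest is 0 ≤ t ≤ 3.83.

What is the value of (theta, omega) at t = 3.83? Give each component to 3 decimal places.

t=0.000: state=(0.850, 1.020)
step 1 (dt=0.01): k1=(1.020, -6.021), k2=(0.990, -6.031), k3=(0.990, -6.030), k4=(0.960, -6.039); state += dt/6·(k1+2k2+2k3+k4)
t=0.010: state=(0.860, 0.960)
t=0.020: state=(0.869, 0.899)
t=0.030: state=(0.878, 0.839)
continuing one RK4 step at a time; state shown every 20 steps (Δt=0.2):
t=0.200: state=(0.933, -0.182)
t=0.400: state=(0.787, -1.240)
t=0.600: state=(0.460, -1.949)
t=0.800: state=(0.044, -2.113)
t=1.000: state=(-0.346, -1.693)
t=1.200: state=(-0.607, -0.876)
t=1.400: state=(-0.688, 0.068)
t=1.600: state=(-0.586, 0.909)
t=1.800: state=(-0.343, 1.460)
t=2.000: state=(-0.031, 1.583)
t=2.200: state=(0.260, 1.265)
t=2.400: state=(0.454, 0.643)
t=2.600: state=(0.510, -0.082)
t=2.800: state=(0.427, -0.720)
t=3.000: state=(0.239, -1.117)
t=3.200: state=(0.003, -1.180)
t=3.400: state=(-0.211, -0.916)
t=3.600: state=(-0.348, -0.432)
t=3.800: state=(-0.380, 0.119)
t=3.830: state=(-0.375, 0.198)

(theta, omega) = (-0.375, 0.198)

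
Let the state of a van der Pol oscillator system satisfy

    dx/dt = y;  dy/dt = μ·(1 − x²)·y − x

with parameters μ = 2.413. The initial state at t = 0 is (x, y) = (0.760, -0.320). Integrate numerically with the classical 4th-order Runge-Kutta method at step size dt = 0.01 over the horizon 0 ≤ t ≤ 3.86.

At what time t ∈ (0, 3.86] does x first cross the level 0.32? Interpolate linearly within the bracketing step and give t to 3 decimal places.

t = 0.582

t=0.000: state=(0.760, -0.320)
step 1 (dt=0.01): k1=(-0.320, -1.086), k2=(-0.325, -1.092), k3=(-0.325, -1.092), k4=(-0.331, -1.098); state += dt/6·(k1+2k2+2k3+k4)
t=0.010: state=(0.757, -0.331)
t=0.020: state=(0.753, -0.342)
t=0.030: state=(0.750, -0.353)
continuing one RK4 step at a time; state shown every 20 steps (Δt=0.2):
t=0.200: state=(0.672, -0.567)
t=0.400: state=(0.527, -0.912)
t=0.580: state=(0.323, -1.392)
next step: t=0.590: state=(0.309, -1.426) — x has crossed 0.32
linear interpolation between t=0.580 (0.32267) and t=0.590 (0.30858) → t≈0.582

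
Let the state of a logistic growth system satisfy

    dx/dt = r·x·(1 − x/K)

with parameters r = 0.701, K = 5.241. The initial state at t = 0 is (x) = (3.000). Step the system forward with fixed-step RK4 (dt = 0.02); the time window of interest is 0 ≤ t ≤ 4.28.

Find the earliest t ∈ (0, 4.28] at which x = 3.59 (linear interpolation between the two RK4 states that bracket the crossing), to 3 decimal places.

t=0.000: state=(3.000)
step 1 (dt=0.02): k1=(0.899), k2=(0.898), k3=(0.898), k4=(0.897); state += dt/6·(k1+2k2+2k3+k4)
t=0.020: state=(3.018)
t=0.040: state=(3.036)
t=0.060: state=(3.054)
continuing one RK4 step at a time; state shown every 10 steps (Δt=0.2):
t=0.200: state=(3.178)
t=0.400: state=(3.350)
t=0.600: state=(3.516)
t=0.680: state=(3.580)
next step: t=0.700: state=(3.596) — x has crossed 3.59
linear interpolation between t=0.680 (3.58048) and t=0.700 (3.59635) → t≈0.692

t = 0.692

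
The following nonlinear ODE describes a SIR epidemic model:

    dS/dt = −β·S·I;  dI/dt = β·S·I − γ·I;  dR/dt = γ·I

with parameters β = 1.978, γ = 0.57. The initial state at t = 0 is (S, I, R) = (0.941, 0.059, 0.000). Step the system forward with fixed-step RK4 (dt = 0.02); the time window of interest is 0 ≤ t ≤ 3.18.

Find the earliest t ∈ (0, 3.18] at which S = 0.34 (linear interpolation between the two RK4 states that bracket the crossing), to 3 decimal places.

t=0.000: state=(0.941, 0.059, 0.000)
step 1 (dt=0.02): k1=(-0.110, 0.076, 0.034), k2=(-0.111, 0.077, 0.034), k3=(-0.111, 0.077, 0.034), k4=(-0.112, 0.078, 0.035); state += dt/6·(k1+2k2+2k3+k4)
t=0.020: state=(0.939, 0.061, 0.001)
t=0.040: state=(0.937, 0.062, 0.001)
t=0.060: state=(0.934, 0.064, 0.002)
continuing one RK4 step at a time; state shown every 10 steps (Δt=0.2):
t=0.200: state=(0.916, 0.076, 0.008)
t=0.400: state=(0.886, 0.097, 0.017)
t=0.600: state=(0.848, 0.122, 0.030)
t=0.800: state=(0.804, 0.151, 0.045)
t=1.000: state=(0.752, 0.183, 0.064)
t=1.200: state=(0.695, 0.218, 0.087)
t=1.400: state=(0.633, 0.252, 0.114)
t=1.600: state=(0.569, 0.286, 0.145)
t=1.800: state=(0.505, 0.315, 0.179)
t=2.000: state=(0.444, 0.340, 0.216)
t=2.200: state=(0.387, 0.357, 0.256)
t=2.360: state=(0.345, 0.366, 0.289)
next step: t=2.380: state=(0.340, 0.367, 0.293) — S has crossed 0.34
linear interpolation between t=2.360 (0.34490) and t=2.380 (0.33994) → t≈2.380

t = 2.380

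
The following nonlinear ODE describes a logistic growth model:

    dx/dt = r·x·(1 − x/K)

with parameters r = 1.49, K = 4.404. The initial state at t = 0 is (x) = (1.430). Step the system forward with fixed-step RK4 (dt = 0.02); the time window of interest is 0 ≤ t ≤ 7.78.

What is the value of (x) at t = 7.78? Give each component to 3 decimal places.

(x) = (4.404)

t=0.000: state=(1.430)
step 1 (dt=0.02): k1=(1.439), k2=(1.446), k3=(1.446), k4=(1.454); state += dt/6·(k1+2k2+2k3+k4)
t=0.020: state=(1.459)
t=0.040: state=(1.488)
t=0.060: state=(1.518)
continuing one RK4 step at a time; state shown every 25 steps (Δt=0.5):
t=0.500: state=(2.216)
t=1.000: state=(2.999)
t=1.500: state=(3.602)
t=2.000: state=(3.983)
t=2.500: state=(4.194)
t=3.000: state=(4.302)
t=3.500: state=(4.355)
t=4.000: state=(4.380)
t=4.500: state=(4.393)
t=5.000: state=(4.399)
t=5.500: state=(4.401)
t=6.000: state=(4.403)
t=6.500: state=(4.403)
t=7.000: state=(4.404)
t=7.500: state=(4.404)
t=7.780: state=(4.404)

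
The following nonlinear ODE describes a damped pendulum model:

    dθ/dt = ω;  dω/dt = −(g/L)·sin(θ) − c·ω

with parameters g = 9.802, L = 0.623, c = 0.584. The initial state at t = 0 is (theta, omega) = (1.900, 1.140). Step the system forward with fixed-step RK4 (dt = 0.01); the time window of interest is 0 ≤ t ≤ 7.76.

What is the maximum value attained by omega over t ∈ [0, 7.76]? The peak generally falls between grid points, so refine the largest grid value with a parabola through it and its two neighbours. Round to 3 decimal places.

t=0.000: state=(1.900, 1.140)
step 1 (dt=0.01): k1=(1.140, -15.554), k2=(1.062, -15.480), k3=(1.063, -15.482), k4=(0.985, -15.409); state += dt/6·(k1+2k2+2k3+k4)
t=0.010: state=(1.911, 0.985)
t=0.020: state=(1.920, 0.832)
t=0.030: state=(1.927, 0.680)
continuing one RK4 step at a time; state shown every 50 steps (Δt=0.5):
t=0.500: state=(0.693, -5.479)
t=1.000: state=(-1.371, -0.789)
t=1.500: state=(-0.109, 4.511)
t=2.000: state=(1.020, -0.931)
t=2.500: state=(-0.400, -2.888)
t=3.000: state=(-0.542, 2.204)
t=3.500: state=(0.594, 0.884)
t=4.000: state=(0.045, -2.212)
t=4.500: state=(-0.467, 0.684)
t=5.000: state=(0.264, 1.205)
t=5.500: state=(0.177, -1.297)
t=6.000: state=(-0.311, -0.048)
t=6.500: state=(0.076, 1.002)
t=7.000: state=(0.182, -0.633)
t=7.500: state=(-0.178, -0.321)
t=7.760: state=(-0.161, 0.425)
largest grid value and its neighbours: omega(1.480)=4.51520, omega(1.490)=4.51646, omega(1.500)=4.51071
parabola through these three points peaks at t≈1.487 with omega≈4.51682

max omega = 4.517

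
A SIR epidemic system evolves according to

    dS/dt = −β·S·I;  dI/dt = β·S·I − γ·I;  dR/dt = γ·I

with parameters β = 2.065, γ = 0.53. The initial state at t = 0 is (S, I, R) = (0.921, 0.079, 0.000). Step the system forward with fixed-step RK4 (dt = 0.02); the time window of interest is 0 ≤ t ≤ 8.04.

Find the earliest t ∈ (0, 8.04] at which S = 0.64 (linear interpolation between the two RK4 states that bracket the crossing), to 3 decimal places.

t=0.000: state=(0.921, 0.079, 0.000)
step 1 (dt=0.02): k1=(-0.150, 0.108, 0.042), k2=(-0.152, 0.110, 0.042), k3=(-0.152, 0.110, 0.042), k4=(-0.154, 0.111, 0.043); state += dt/6·(k1+2k2+2k3+k4)
t=0.020: state=(0.918, 0.081, 0.001)
t=0.040: state=(0.915, 0.083, 0.002)
t=0.060: state=(0.912, 0.086, 0.003)
continuing one RK4 step at a time; state shown every 25 steps (Δt=0.5):
t=0.500: state=(0.821, 0.150, 0.030)
t=1.000: state=(0.669, 0.249, 0.082)
t=1.080: state=(0.642, 0.266, 0.093)
next step: t=1.100: state=(0.634, 0.270, 0.096) — S has crossed 0.64
linear interpolation between t=1.080 (0.64151) and t=1.100 (0.63445) → t≈1.084

t = 1.084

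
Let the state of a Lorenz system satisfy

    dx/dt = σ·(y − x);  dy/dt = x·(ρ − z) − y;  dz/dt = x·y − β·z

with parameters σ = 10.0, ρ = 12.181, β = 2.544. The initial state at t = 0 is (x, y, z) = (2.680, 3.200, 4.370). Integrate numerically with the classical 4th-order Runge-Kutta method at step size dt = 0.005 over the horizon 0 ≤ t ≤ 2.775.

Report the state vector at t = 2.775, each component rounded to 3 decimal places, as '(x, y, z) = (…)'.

t=0.000: state=(2.680, 3.200, 4.370)
step 1 (dt=0.005): k1=(5.200, 17.733, -2.541), k2=(5.513, 17.808, -2.364), k3=(5.507, 17.813, -2.362), k4=(5.815, 17.891, -2.182); state += dt/6·(k1+2k2+2k3+k4)
t=0.005: state=(2.708, 3.289, 4.358)
t=0.010: state=(2.738, 3.379, 4.348)
t=0.015: state=(2.772, 3.470, 4.340)
continuing one RK4 step at a time; state shown every 20 steps (Δt=0.1):
t=0.100: state=(3.721, 5.215, 4.571)
t=0.200: state=(5.578, 7.731, 6.240)
t=0.300: state=(7.717, 9.571, 10.115)
t=0.400: state=(8.628, 8.338, 14.667)
t=0.500: state=(7.168, 4.845, 16.052)
t=0.600: state=(4.762, 2.583, 14.307)
t=0.700: state=(3.106, 1.989, 11.832)
t=0.800: state=(2.443, 2.172, 9.659)
t=0.900: state=(2.465, 2.747, 8.009)
t=1.000: state=(2.973, 3.704, 6.977)
t=1.100: state=(3.930, 5.111, 6.754)
t=1.200: state=(5.305, 6.829, 7.700)
t=1.300: state=(6.796, 8.110, 10.070)
t=1.400: state=(7.591, 7.720, 13.022)
t=1.500: state=(6.981, 5.733, 14.511)
t=1.600: state=(5.473, 3.909, 13.856)
t=1.700: state=(4.147, 3.132, 12.181)
t=1.800: state=(3.479, 3.143, 10.466)
t=1.900: state=(3.427, 3.634, 9.127)
t=2.000: state=(3.855, 4.490, 8.373)
t=2.100: state=(4.664, 5.623, 8.399)
t=2.200: state=(5.696, 6.739, 9.378)
t=2.300: state=(6.587, 7.230, 11.144)
t=2.400: state=(6.824, 6.617, 12.832)
t=2.500: state=(6.227, 5.326, 13.414)
t=2.600: state=(5.240, 4.271, 12.796)
t=2.700: state=(4.438, 3.842, 11.614)
t=2.775: state=(4.123, 3.880, 10.712)

(x, y, z) = (4.123, 3.880, 10.712)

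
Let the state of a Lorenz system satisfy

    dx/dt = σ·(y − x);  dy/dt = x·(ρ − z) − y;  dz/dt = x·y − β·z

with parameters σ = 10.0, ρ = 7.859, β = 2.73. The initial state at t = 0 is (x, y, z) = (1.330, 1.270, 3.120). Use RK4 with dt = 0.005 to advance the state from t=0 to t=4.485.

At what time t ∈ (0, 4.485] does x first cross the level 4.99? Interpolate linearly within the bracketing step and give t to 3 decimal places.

t = 0.516

t=0.000: state=(1.330, 1.270, 3.120)
step 1 (dt=0.005): k1=(-0.600, 5.033, -6.829), k2=(-0.459, 5.036, -6.767), k3=(-0.463, 5.037, -6.767), k4=(-0.325, 5.042, -6.706); state += dt/6·(k1+2k2+2k3+k4)
t=0.005: state=(1.328, 1.295, 3.086)
t=0.010: state=(1.327, 1.320, 3.053)
t=0.015: state=(1.327, 1.346, 3.020)
continuing one RK4 step at a time; state shown every 40 steps (Δt=0.2):
t=0.200: state=(1.941, 2.522, 2.275)
t=0.400: state=(3.627, 4.727, 2.921)
t=0.515: state=(4.981, 6.169, 4.505)
next step: t=0.520: state=(5.040, 6.220, 4.598) — x has crossed 4.99
linear interpolation between t=0.515 (4.98079) and t=0.520 (5.04000) → t≈0.516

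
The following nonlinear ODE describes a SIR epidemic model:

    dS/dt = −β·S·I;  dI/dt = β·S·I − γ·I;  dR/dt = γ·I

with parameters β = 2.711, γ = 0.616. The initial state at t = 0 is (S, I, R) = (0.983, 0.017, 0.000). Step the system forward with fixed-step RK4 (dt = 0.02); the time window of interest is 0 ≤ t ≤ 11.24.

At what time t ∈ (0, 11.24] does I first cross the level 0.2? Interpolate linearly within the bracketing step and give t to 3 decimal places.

t = 1.353

t=0.000: state=(0.983, 0.017, 0.000)
step 1 (dt=0.02): k1=(-0.045, 0.035, 0.010), k2=(-0.046, 0.036, 0.011), k3=(-0.046, 0.036, 0.011), k4=(-0.047, 0.036, 0.011); state += dt/6·(k1+2k2+2k3+k4)
t=0.020: state=(0.982, 0.018, 0.000)
t=0.040: state=(0.981, 0.018, 0.000)
t=0.060: state=(0.980, 0.019, 0.001)
continuing one RK4 step at a time; state shown every 25 steps (Δt=0.5):
t=0.500: state=(0.945, 0.046, 0.009)
t=1.000: state=(0.851, 0.116, 0.033)
t=1.340: state=(0.739, 0.196, 0.065)
next step: t=1.360: state=(0.731, 0.202, 0.067) — I has crossed 0.2
linear interpolation between t=1.340 (0.19639) and t=1.360 (0.20187) → t≈1.353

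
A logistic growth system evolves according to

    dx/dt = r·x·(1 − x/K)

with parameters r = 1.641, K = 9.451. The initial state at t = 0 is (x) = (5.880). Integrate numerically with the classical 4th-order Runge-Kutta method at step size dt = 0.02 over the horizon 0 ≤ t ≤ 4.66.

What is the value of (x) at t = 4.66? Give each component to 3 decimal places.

t=0.000: state=(5.880)
step 1 (dt=0.02): k1=(3.646), k2=(3.631), k3=(3.631), k4=(3.616); state += dt/6·(k1+2k2+2k3+k4)
t=0.020: state=(5.953)
t=0.040: state=(6.025)
t=0.060: state=(6.096)
continuing one RK4 step at a time; state shown every 10 steps (Δt=0.2):
t=0.200: state=(6.575)
t=0.400: state=(7.187)
t=0.600: state=(7.703)
t=0.800: state=(8.124)
t=1.000: state=(8.456)
t=1.200: state=(8.713)
t=1.400: state=(8.907)
t=1.600: state=(9.053)
t=1.800: state=(9.161)
t=2.000: state=(9.240)
t=2.200: state=(9.298)
t=2.400: state=(9.341)
t=2.600: state=(9.371)
t=2.800: state=(9.393)
t=3.000: state=(9.409)
t=3.200: state=(9.421)
t=3.400: state=(9.429)
t=3.600: state=(9.435)
t=3.800: state=(9.440)
t=4.000: state=(9.443)
t=4.200: state=(9.445)
t=4.400: state=(9.447)
t=4.600: state=(9.448)
t=4.660: state=(9.448)

(x) = (9.448)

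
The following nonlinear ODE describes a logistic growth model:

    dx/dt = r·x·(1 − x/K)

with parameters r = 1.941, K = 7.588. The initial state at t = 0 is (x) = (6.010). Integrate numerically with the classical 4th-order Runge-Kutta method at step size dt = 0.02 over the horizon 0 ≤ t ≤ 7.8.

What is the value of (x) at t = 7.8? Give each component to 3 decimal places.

t=0.000: state=(6.010)
step 1 (dt=0.02): k1=(2.426), k2=(2.398), k3=(2.399), k4=(2.371); state += dt/6·(k1+2k2+2k3+k4)
t=0.020: state=(6.058)
t=0.040: state=(6.105)
t=0.060: state=(6.151)
continuing one RK4 step at a time; state shown every 25 steps (Δt=0.5):
t=0.500: state=(6.901)
t=1.000: state=(7.312)
t=1.500: state=(7.481)
t=2.000: state=(7.547)
t=2.500: state=(7.572)
t=3.000: state=(7.582)
t=3.500: state=(7.586)
t=4.000: state=(7.587)
t=4.500: state=(7.588)
t=5.000: state=(7.588)
t=5.500: state=(7.588)
t=6.000: state=(7.588)
t=6.500: state=(7.588)
t=7.000: state=(7.588)
t=7.500: state=(7.588)
t=7.800: state=(7.588)

(x) = (7.588)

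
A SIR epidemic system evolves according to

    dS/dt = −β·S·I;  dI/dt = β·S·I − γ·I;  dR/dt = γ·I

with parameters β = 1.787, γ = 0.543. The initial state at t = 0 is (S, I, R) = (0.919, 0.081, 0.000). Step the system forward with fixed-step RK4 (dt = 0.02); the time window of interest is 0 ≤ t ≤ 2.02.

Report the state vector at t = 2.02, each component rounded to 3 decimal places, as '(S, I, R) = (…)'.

t=0.000: state=(0.919, 0.081, 0.000)
step 1 (dt=0.02): k1=(-0.133, 0.089, 0.044), k2=(-0.134, 0.090, 0.044), k3=(-0.134, 0.090, 0.044), k4=(-0.136, 0.091, 0.045); state += dt/6·(k1+2k2+2k3+k4)
t=0.020: state=(0.916, 0.083, 0.001)
t=0.040: state=(0.914, 0.085, 0.002)
t=0.060: state=(0.911, 0.086, 0.003)
continuing one RK4 step at a time; state shown every 5 steps (Δt=0.1):
t=0.100: state=(0.905, 0.090, 0.005)
t=0.200: state=(0.890, 0.100, 0.010)
t=0.300: state=(0.873, 0.111, 0.016)
t=0.400: state=(0.855, 0.123, 0.022)
t=0.500: state=(0.836, 0.136, 0.029)
t=0.600: state=(0.815, 0.149, 0.037)
t=0.700: state=(0.792, 0.163, 0.045)
t=0.800: state=(0.769, 0.177, 0.054)
t=0.900: state=(0.744, 0.192, 0.064)
t=1.000: state=(0.718, 0.207, 0.075)
t=1.100: state=(0.690, 0.223, 0.087)
t=1.200: state=(0.663, 0.238, 0.099)
t=1.300: state=(0.634, 0.253, 0.113)
t=1.400: state=(0.605, 0.268, 0.127)
t=1.500: state=(0.576, 0.282, 0.142)
t=1.600: state=(0.547, 0.295, 0.157)
t=1.700: state=(0.519, 0.308, 0.174)
t=1.800: state=(0.490, 0.319, 0.191)
t=1.900: state=(0.463, 0.329, 0.208)
t=2.000: state=(0.436, 0.337, 0.227)
t=2.020: state=(0.431, 0.339, 0.230)

(S, I, R) = (0.431, 0.339, 0.230)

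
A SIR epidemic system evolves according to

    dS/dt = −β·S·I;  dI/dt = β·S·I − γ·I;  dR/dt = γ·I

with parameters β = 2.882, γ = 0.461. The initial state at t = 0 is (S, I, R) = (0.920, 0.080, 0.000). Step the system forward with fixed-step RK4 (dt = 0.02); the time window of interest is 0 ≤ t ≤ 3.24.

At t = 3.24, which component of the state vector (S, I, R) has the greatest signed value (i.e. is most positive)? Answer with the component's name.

t=0.000: state=(0.920, 0.080, 0.000)
step 1 (dt=0.02): k1=(-0.212, 0.175, 0.037), k2=(-0.216, 0.179, 0.038), k3=(-0.216, 0.179, 0.038), k4=(-0.221, 0.182, 0.039); state += dt/6·(k1+2k2+2k3+k4)
t=0.020: state=(0.916, 0.084, 0.001)
t=0.040: state=(0.911, 0.087, 0.002)
t=0.060: state=(0.907, 0.091, 0.002)
continuing one RK4 step at a time; state shown every 10 steps (Δt=0.2):
t=0.200: state=(0.869, 0.122, 0.009)
t=0.400: state=(0.797, 0.180, 0.023)
t=0.600: state=(0.703, 0.254, 0.043)
t=0.800: state=(0.594, 0.336, 0.070)
t=1.000: state=(0.477, 0.418, 0.105)
t=1.200: state=(0.368, 0.486, 0.147)
t=1.400: state=(0.274, 0.532, 0.194)
t=1.600: state=(0.200, 0.556, 0.244)
t=1.800: state=(0.145, 0.559, 0.296)
t=2.000: state=(0.105, 0.548, 0.347)
t=2.200: state=(0.077, 0.526, 0.396)
t=2.400: state=(0.057, 0.499, 0.444)
t=2.600: state=(0.043, 0.468, 0.488)
t=2.800: state=(0.033, 0.436, 0.530)
t=3.000: state=(0.026, 0.405, 0.569)
t=3.200: state=(0.021, 0.374, 0.605)
t=3.240: state=(0.020, 0.368, 0.612)
compare at T: S=0.020, I=0.368, R=0.612

largest component: R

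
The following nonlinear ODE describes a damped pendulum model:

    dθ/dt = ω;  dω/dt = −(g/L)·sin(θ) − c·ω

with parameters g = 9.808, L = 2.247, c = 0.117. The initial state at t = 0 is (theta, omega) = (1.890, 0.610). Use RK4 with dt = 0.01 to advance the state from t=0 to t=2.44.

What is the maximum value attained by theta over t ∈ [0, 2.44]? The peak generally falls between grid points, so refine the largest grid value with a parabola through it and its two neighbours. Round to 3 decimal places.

max theta = 1.935

t=0.000: state=(1.890, 0.610)
step 1 (dt=0.01): k1=(0.610, -4.216), k2=(0.589, -4.209), k3=(0.589, -4.209), k4=(0.568, -4.203); state += dt/6·(k1+2k2+2k3+k4)
t=0.010: state=(1.896, 0.568)
t=0.020: state=(1.901, 0.526)
t=0.030: state=(1.906, 0.484)
continuing one RK4 step at a time; state shown every 10 steps (Δt=0.1):
t=0.100: state=(1.930, 0.194)
t=0.200: state=(1.929, -0.214)
t=0.300: state=(1.887, -0.620)
t=0.400: state=(1.805, -1.030)
t=0.500: state=(1.681, -1.445)
t=0.600: state=(1.516, -1.862)
t=0.700: state=(1.309, -2.268)
t=0.800: state=(1.063, -2.643)
t=0.900: state=(0.783, -2.958)
t=1.000: state=(0.475, -3.178)
t=1.100: state=(0.151, -3.275)
t=1.200: state=(-0.175, -3.231)
t=1.300: state=(-0.491, -3.051)
t=1.400: state=(-0.782, -2.758)
t=1.500: state=(-1.039, -2.383)
t=1.600: state=(-1.257, -1.960)
t=1.700: state=(-1.431, -1.514)
t=1.800: state=(-1.560, -1.064)
t=1.900: state=(-1.644, -0.618)
t=2.000: state=(-1.684, -0.179)
t=2.100: state=(-1.680, 0.254)
t=2.200: state=(-1.633, 0.683)
t=2.300: state=(-1.543, 1.109)
t=2.400: state=(-1.411, 1.528)
t=2.440: state=(-1.347, 1.692)
largest grid value and its neighbours: theta(0.140)=1.93461, theta(0.150)=1.93471, theta(0.160)=1.93440
parabola through these three points peaks at t≈0.147 with theta≈1.93472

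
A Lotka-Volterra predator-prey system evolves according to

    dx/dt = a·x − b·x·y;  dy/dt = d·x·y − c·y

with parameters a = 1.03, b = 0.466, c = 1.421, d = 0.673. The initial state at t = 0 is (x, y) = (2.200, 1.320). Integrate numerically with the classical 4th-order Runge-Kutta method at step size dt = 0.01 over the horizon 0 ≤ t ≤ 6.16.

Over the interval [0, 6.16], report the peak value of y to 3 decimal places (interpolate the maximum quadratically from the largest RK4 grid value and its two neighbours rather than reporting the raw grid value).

max y = 3.439

t=0.000: state=(2.200, 1.320)
step 1 (dt=0.01): k1=(0.913, 0.079), k2=(0.914, 0.083), k3=(0.914, 0.083), k4=(0.916, 0.087); state += dt/6·(k1+2k2+2k3+k4)
t=0.010: state=(2.209, 1.321)
t=0.020: state=(2.218, 1.322)
t=0.030: state=(2.228, 1.323)
continuing one RK4 step at a time; state shown every 20 steps (Δt=0.2):
t=0.200: state=(2.387, 1.353)
t=0.400: state=(2.578, 1.422)
t=0.600: state=(2.762, 1.533)
t=0.800: state=(2.921, 1.692)
t=1.000: state=(3.037, 1.903)
t=1.200: state=(3.088, 2.165)
t=1.400: state=(3.059, 2.466)
t=1.600: state=(2.943, 2.783)
t=1.800: state=(2.751, 3.074)
t=2.000: state=(2.510, 3.298)
t=2.200: state=(2.254, 3.421)
t=2.400: state=(2.011, 3.429)
t=2.600: state=(1.801, 3.334)
t=2.800: state=(1.635, 3.161)
t=3.000: state=(1.511, 2.938)
t=3.200: state=(1.428, 2.694)
t=3.400: state=(1.381, 2.448)
t=3.600: state=(1.366, 2.216)
t=3.800: state=(1.379, 2.006)
t=4.000: state=(1.418, 1.821)
t=4.200: state=(1.481, 1.666)
t=4.400: state=(1.568, 1.539)
t=4.600: state=(1.677, 1.440)
t=4.800: state=(1.808, 1.370)
t=5.000: state=(1.959, 1.329)
t=5.200: state=(2.129, 1.316)
t=5.400: state=(2.312, 1.336)
t=5.600: state=(2.503, 1.390)
t=5.800: state=(2.691, 1.484)
t=6.000: state=(2.862, 1.624)
t=6.160: state=(2.974, 1.771)
largest grid value and its neighbours: y(2.300)=3.43894, y(2.310)=3.43920, y(2.320)=3.43918
parabola through these three points peaks at t≈2.314 with y≈3.43923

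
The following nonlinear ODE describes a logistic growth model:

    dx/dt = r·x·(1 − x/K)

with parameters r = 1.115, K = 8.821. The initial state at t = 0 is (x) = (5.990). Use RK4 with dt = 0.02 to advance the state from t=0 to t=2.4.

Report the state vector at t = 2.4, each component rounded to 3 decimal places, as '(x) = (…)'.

(x) = (8.543)

t=0.000: state=(5.990)
step 1 (dt=0.02): k1=(2.144), k2=(2.135), k3=(2.135), k4=(2.126); state += dt/6·(k1+2k2+2k3+k4)
t=0.020: state=(6.033)
t=0.040: state=(6.075)
t=0.060: state=(6.117)
continuing one RK4 step at a time; state shown every 5 steps (Δt=0.1):
t=0.100: state=(6.200)
t=0.200: state=(6.401)
t=0.300: state=(6.591)
t=0.400: state=(6.772)
t=0.500: state=(6.942)
t=0.600: state=(7.102)
t=0.700: state=(7.251)
t=0.800: state=(7.390)
t=0.900: state=(7.518)
t=1.000: state=(7.637)
t=1.100: state=(7.747)
t=1.200: state=(7.848)
t=1.300: state=(7.940)
t=1.400: state=(8.025)
t=1.500: state=(8.102)
t=1.600: state=(8.172)
t=1.700: state=(8.236)
t=1.800: state=(8.294)
t=1.900: state=(8.347)
t=2.000: state=(8.394)
t=2.100: state=(8.437)
t=2.200: state=(8.476)
t=2.300: state=(8.511)
t=2.400: state=(8.543)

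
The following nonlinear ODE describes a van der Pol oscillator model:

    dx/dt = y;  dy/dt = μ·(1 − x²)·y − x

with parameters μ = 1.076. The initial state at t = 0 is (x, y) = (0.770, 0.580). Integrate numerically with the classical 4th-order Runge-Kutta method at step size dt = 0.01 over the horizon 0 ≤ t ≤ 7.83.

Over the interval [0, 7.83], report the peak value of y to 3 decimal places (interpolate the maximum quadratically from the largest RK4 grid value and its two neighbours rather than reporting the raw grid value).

max y = 2.733

t=0.000: state=(0.770, 0.580)
step 1 (dt=0.01): k1=(0.580, -0.516), k2=(0.577, -0.523), k3=(0.577, -0.523), k4=(0.575, -0.530); state += dt/6·(k1+2k2+2k3+k4)
t=0.010: state=(0.776, 0.575)
t=0.020: state=(0.781, 0.569)
t=0.030: state=(0.787, 0.564)
continuing one RK4 step at a time; state shown every 50 steps (Δt=0.5):
t=0.500: state=(0.971, 0.188)
t=1.000: state=(0.943, -0.303)
t=1.500: state=(0.666, -0.820)
t=2.000: state=(0.089, -1.538)
t=2.500: state=(-0.874, -2.152)
t=3.000: state=(-1.696, -0.855)
t=3.500: state=(-1.795, 0.259)
t=4.000: state=(-1.558, 0.642)
t=4.500: state=(-1.162, 0.961)
t=5.000: state=(-0.552, 1.556)
t=5.500: state=(0.485, 2.609)
t=6.000: state=(1.702, 1.623)
t=6.500: state=(1.999, -0.115)
t=7.000: state=(1.811, -0.545)
t=7.500: state=(1.484, -0.766)
t=7.830: state=(1.201, -0.964)
largest grid value and its neighbours: y(5.620)=2.73123, y(5.630)=2.73264, y(5.640)=2.73243
parabola through these three points peaks at t≈5.634 with y≈2.73275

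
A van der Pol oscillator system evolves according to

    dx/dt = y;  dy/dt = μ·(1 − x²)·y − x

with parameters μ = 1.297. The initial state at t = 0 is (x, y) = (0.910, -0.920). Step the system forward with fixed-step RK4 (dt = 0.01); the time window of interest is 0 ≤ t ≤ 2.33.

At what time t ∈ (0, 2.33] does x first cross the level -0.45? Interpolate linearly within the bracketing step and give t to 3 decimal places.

t = 0.831

t=0.000: state=(0.910, -0.920)
step 1 (dt=0.01): k1=(-0.920, -1.115), k2=(-0.926, -1.122), k3=(-0.926, -1.122), k4=(-0.931, -1.129); state += dt/6·(k1+2k2+2k3+k4)
t=0.010: state=(0.901, -0.931)
t=0.020: state=(0.891, -0.943)
t=0.030: state=(0.882, -0.954)
continuing one RK4 step at a time; state shown every 10 steps (Δt=0.1):
t=0.100: state=(0.812, -1.039)
t=0.200: state=(0.702, -1.176)
t=0.300: state=(0.576, -1.336)
t=0.400: state=(0.434, -1.524)
t=0.500: state=(0.270, -1.744)
t=0.600: state=(0.084, -1.996)
t=0.700: state=(-0.130, -2.270)
t=0.800: state=(-0.370, -2.536)
t=0.830: state=(-0.447, -2.607)
next step: t=0.840: state=(-0.473, -2.629) — x has crossed -0.45
linear interpolation between t=0.830 (-0.44730) and t=0.840 (-0.47348) → t≈0.831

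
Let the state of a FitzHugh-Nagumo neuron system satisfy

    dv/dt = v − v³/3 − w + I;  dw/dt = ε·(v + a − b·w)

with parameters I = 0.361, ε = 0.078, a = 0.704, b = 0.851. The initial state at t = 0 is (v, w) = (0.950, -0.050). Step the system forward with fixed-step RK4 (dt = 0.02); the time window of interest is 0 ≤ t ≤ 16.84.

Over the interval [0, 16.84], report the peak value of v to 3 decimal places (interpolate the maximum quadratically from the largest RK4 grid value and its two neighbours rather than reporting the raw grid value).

max v = 1.788

t=0.000: state=(0.950, -0.050)
step 1 (dt=0.02): k1=(1.075, 0.132), k2=(1.075, 0.133), k3=(1.075, 0.133), k4=(1.074, 0.134); state += dt/6·(k1+2k2+2k3+k4)
t=0.020: state=(0.971, -0.047)
t=0.040: state=(0.993, -0.045)
t=0.060: state=(1.014, -0.042)
continuing one RK4 step at a time; state shown every 50 steps (Δt=1):
t=1.000: state=(1.703, 0.112)
t=2.000: state=(1.783, 0.292)
t=3.000: state=(1.721, 0.458)
t=4.000: state=(1.642, 0.609)
t=5.000: state=(1.558, 0.744)
t=6.000: state=(1.470, 0.863)
t=7.000: state=(1.375, 0.968)
t=8.000: state=(1.270, 1.059)
t=9.000: state=(1.150, 1.136)
t=10.000: state=(1.001, 1.197)
t=11.000: state=(0.796, 1.242)
t=12.000: state=(0.450, 1.263)
t=13.000: state=(-0.336, 1.244)
t=14.000: state=(-1.674, 1.139)
t=15.000: state=(-1.979, 0.976)
t=16.000: state=(-1.945, 0.818)
t=16.840: state=(-1.901, 0.696)
largest grid value and its neighbours: v(1.700)=1.78809, v(1.720)=1.78814, v(1.740)=1.78813
parabola through these three points peaks at t≈1.726 with v≈1.78815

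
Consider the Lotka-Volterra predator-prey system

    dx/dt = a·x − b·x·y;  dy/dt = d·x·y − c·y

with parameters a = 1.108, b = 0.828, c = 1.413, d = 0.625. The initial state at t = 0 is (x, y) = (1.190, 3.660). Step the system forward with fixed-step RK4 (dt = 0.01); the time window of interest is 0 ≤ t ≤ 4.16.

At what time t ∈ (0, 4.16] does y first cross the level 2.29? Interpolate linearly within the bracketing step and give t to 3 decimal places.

t = 0.519

t=0.000: state=(1.190, 3.660)
step 1 (dt=0.01): k1=(-2.288, -2.449), k2=(-2.254, -2.467), k3=(-2.254, -2.467), k4=(-2.221, -2.484); state += dt/6·(k1+2k2+2k3+k4)
t=0.010: state=(1.167, 3.635)
t=0.020: state=(1.146, 3.610)
t=0.030: state=(1.124, 3.585)
continuing one RK4 step at a time; state shown every 20 steps (Δt=0.2):
t=0.200: state=(0.846, 3.127)
t=0.400: state=(0.658, 2.586)
t=0.510: state=(0.595, 2.311)
next step: t=0.520: state=(0.590, 2.287) — y has crossed 2.29
linear interpolation between t=0.510 (2.31110) and t=0.520 (2.28713) → t≈0.519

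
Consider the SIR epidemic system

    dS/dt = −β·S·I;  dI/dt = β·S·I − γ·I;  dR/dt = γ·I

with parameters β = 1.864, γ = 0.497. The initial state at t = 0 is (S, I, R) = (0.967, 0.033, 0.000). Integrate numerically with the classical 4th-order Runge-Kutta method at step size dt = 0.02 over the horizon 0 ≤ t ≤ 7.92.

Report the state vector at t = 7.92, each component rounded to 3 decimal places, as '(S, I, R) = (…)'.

(S, I, R) = (0.036, 0.085, 0.879)

t=0.000: state=(0.967, 0.033, 0.000)
step 1 (dt=0.02): k1=(-0.059, 0.043, 0.016), k2=(-0.060, 0.044, 0.017), k3=(-0.060, 0.044, 0.017), k4=(-0.061, 0.044, 0.017); state += dt/6·(k1+2k2+2k3+k4)
t=0.020: state=(0.966, 0.034, 0.000)
t=0.040: state=(0.965, 0.035, 0.001)
t=0.060: state=(0.963, 0.036, 0.001)
continuing one RK4 step at a time; state shown every 25 steps (Δt=0.5):
t=0.500: state=(0.926, 0.062, 0.011)
t=1.000: state=(0.856, 0.112, 0.033)
t=1.500: state=(0.746, 0.185, 0.069)
t=2.000: state=(0.604, 0.271, 0.126)
t=2.500: state=(0.452, 0.345, 0.203)
t=3.000: state=(0.321, 0.385, 0.294)
t=3.500: state=(0.223, 0.386, 0.391)
t=4.000: state=(0.158, 0.359, 0.484)
t=4.500: state=(0.115, 0.317, 0.568)
t=5.000: state=(0.087, 0.272, 0.641)
t=5.500: state=(0.069, 0.228, 0.703)
t=6.000: state=(0.057, 0.188, 0.755)
t=6.500: state=(0.049, 0.154, 0.797)
t=7.000: state=(0.043, 0.126, 0.832)
t=7.500: state=(0.038, 0.102, 0.860)
t=7.920: state=(0.036, 0.085, 0.879)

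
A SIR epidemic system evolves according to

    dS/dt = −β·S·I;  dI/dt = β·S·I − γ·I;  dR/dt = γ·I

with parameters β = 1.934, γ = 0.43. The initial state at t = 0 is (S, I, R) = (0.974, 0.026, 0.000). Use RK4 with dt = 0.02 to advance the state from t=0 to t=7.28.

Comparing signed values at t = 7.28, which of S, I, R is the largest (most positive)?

t=0.000: state=(0.974, 0.026, 0.000)
step 1 (dt=0.02): k1=(-0.049, 0.038, 0.011), k2=(-0.050, 0.038, 0.011), k3=(-0.050, 0.038, 0.011), k4=(-0.050, 0.039, 0.012); state += dt/6·(k1+2k2+2k3+k4)
t=0.020: state=(0.973, 0.027, 0.000)
t=0.040: state=(0.972, 0.028, 0.000)
t=0.060: state=(0.971, 0.028, 0.001)
continuing one RK4 step at a time; state shown every 25 steps (Δt=0.5):
t=0.500: state=(0.939, 0.053, 0.008)
t=1.000: state=(0.873, 0.103, 0.024)
t=1.500: state=(0.762, 0.184, 0.055)
t=2.000: state=(0.607, 0.288, 0.105)
t=2.500: state=(0.438, 0.385, 0.178)
t=3.000: state=(0.292, 0.440, 0.267)
t=3.500: state=(0.190, 0.447, 0.364)
t=4.000: state=(0.125, 0.418, 0.457)
t=4.500: state=(0.085, 0.373, 0.542)
t=5.000: state=(0.061, 0.322, 0.617)
t=5.500: state=(0.046, 0.274, 0.681)
t=6.000: state=(0.036, 0.229, 0.735)
t=6.500: state=(0.029, 0.191, 0.780)
t=7.000: state=(0.025, 0.158, 0.817)
t=7.280: state=(0.023, 0.142, 0.835)
compare at T: S=0.023, I=0.142, R=0.835

largest component: R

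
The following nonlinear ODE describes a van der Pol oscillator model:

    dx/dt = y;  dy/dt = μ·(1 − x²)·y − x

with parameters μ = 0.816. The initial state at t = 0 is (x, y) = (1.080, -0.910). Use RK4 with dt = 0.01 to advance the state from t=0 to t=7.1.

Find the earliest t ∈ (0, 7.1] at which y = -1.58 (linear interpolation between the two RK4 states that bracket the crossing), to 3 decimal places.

t=0.000: state=(1.080, -0.910)
step 1 (dt=0.01): k1=(-0.910, -0.956), k2=(-0.915, -0.959), k3=(-0.915, -0.959), k4=(-0.920, -0.961); state += dt/6·(k1+2k2+2k3+k4)
t=0.010: state=(1.071, -0.920)
t=0.020: state=(1.062, -0.929)
t=0.030: state=(1.052, -0.939)
continuing one RK4 step at a time; state shown every 25 steps (Δt=0.25):
t=0.250: state=(0.821, -1.168)
t=0.500: state=(0.491, -1.485)
t=0.560: state=(0.399, -1.571)
next step: t=0.570: state=(0.384, -1.586) — y has crossed -1.58
linear interpolation between t=0.560 (-1.57150) and t=0.570 (-1.58632) → t≈0.566

t = 0.566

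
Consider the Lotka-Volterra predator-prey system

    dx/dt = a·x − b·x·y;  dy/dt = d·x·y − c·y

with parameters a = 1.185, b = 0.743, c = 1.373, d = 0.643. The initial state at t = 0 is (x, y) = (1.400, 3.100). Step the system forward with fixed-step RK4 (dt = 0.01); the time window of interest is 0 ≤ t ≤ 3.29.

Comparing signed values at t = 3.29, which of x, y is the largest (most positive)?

largest component: x

t=0.000: state=(1.400, 3.100)
step 1 (dt=0.01): k1=(-1.566, -1.466), k2=(-1.549, -1.478), k3=(-1.549, -1.478), k4=(-1.533, -1.489); state += dt/6·(k1+2k2+2k3+k4)
t=0.010: state=(1.385, 3.085)
t=0.020: state=(1.369, 3.070)
t=0.030: state=(1.354, 3.055)
continuing one RK4 step at a time; state shown every 20 steps (Δt=0.2):
t=0.200: state=(1.146, 2.771)
t=0.400: state=(0.988, 2.414)
t=0.600: state=(0.898, 2.069)
t=0.800: state=(0.857, 1.759)
t=1.000: state=(0.853, 1.492)
t=1.200: state=(0.882, 1.267)
t=1.400: state=(0.939, 1.082)
t=1.600: state=(1.025, 0.933)
t=1.800: state=(1.141, 0.814)
t=2.000: state=(1.291, 0.723)
t=2.200: state=(1.477, 0.656)
t=2.400: state=(1.704, 0.612)
t=2.600: state=(1.976, 0.589)
t=2.800: state=(2.296, 0.588)
t=3.000: state=(2.662, 0.615)
t=3.200: state=(3.067, 0.675)
t=3.290: state=(3.258, 0.716)
compare at T: x=3.258, y=0.716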